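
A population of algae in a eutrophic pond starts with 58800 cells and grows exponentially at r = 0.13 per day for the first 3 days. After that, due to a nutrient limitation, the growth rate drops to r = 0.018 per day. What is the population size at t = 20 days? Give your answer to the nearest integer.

117936 cells

Phase 1: N(3) = 58800·e^(0.13×3) = 58800·e^0.39 = 86846.5.
Phase 2 runs for 20 − 3 = 17 days at r = 0.018.
N(20) = 86846.5·e^(0.018×17) = 86846.5·e^0.306 = 117936.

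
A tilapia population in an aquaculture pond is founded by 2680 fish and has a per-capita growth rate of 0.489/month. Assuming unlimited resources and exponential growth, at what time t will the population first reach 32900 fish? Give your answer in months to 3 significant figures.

5.13 months

Set N₀·e^(rt) = 32900: e^(0.489·t) = 32900/2680 = 12.276.
0.489·t = ln(12.276) = 2.5077, so t = 2.5077/0.489 = 5.1281.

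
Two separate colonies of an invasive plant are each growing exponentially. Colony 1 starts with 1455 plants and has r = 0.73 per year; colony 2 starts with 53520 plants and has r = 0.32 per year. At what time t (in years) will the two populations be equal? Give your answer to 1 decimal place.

8.8 years

Set 1455·e^(0.73t) = 53520·e^(0.32t).
e^((0.73 − 0.32)t) = 53520/1455 → e^(0.41·t) = 36.784.
0.41·t = ln(36.784) = 3.605, so t = 3.605/0.41 = 8.7928.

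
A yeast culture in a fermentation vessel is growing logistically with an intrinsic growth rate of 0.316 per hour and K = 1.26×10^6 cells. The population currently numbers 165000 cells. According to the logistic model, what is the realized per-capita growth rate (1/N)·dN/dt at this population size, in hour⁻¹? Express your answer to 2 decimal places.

(1/N)·dN/dt = r(1 − N/K) = 0.316 × (1 − 165000/1.26×10^6).
= 0.316 × 0.86905 = 0.27462.

0.27 per hour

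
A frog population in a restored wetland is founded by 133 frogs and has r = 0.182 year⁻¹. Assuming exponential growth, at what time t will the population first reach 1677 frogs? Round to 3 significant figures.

Set N₀·e^(rt) = 1677: e^(0.182·t) = 1677/133 = 12.609.
0.182·t = ln(12.609) = 2.5344, so t = 2.5344/0.182 = 13.925.

13.9 years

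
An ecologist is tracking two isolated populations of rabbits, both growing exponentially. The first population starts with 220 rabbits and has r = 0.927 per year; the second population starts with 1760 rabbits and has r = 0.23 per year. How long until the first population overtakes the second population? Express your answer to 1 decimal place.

Set 220·e^(0.927t) = 1760·e^(0.23t).
e^((0.927 − 0.23)t) = 1760/220 → e^(0.697·t) = 8.
0.697·t = ln(8) = 2.0794, so t = 2.0794/0.697 = 2.9834.

3.0 years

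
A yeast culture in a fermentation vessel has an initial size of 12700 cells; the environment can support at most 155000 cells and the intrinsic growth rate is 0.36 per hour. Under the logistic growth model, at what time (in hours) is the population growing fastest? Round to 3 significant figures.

Logistic growth is fastest at N = K/2 = 77500.
A = (K − N₀)/N₀ = 11.205. Set K/(1 + A·e^(−rt)) = K/2 → A·e^(−rt) = 1.
e^(−0.36t) = 1/11.205 = 0.0892481, so t = ln(11.205)/0.36 = 2.4163/0.36 = 6.712.

6.71 hours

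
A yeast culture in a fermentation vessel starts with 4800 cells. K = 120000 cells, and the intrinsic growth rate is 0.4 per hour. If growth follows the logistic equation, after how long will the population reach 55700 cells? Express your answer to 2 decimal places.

A = (K − N₀)/N₀ = (120000 − 4800)/4800 = 24.
Solve 120000/(1 + 24·e^(−0.4t)) = 55700: 1 + 24·e^(−0.4t) = 2.1544, so e^(−0.4t) = 0.0480999.
−0.4·t = ln(0.0480999) = -3.0345, so t = 3.0345/0.4 = 7.5862.

7.59 hours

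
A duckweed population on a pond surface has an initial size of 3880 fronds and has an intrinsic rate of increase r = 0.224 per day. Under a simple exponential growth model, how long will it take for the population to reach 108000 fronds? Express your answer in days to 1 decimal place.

14.8 days

Set N₀·e^(rt) = 108000: e^(0.224·t) = 108000/3880 = 27.835.
0.224·t = ln(27.835) = 3.3263, so t = 3.3263/0.224 = 14.85.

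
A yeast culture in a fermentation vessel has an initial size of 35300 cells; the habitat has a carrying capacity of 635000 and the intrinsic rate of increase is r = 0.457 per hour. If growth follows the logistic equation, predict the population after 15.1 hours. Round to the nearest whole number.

624319 cells

A = (K − N₀)/N₀ = (635000 − 35300)/35300 = 16.989.
N(t) = K/(1 + A·e^(−rt)) = 635000/(1 + 16.989×e^(−0.457×15.1)).
e^(−6.901) = 0.0010071; denominator = 1 + 16.989×0.0010071 = 1.0171.
N = 635000/1.0171 = 624319.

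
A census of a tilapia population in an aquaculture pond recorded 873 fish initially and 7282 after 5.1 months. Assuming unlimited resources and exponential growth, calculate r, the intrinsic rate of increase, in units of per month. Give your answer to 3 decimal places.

From N(t) = N₀·e^(rt): e^(r·5.1) = 7282/873 = 8.3414.
r·5.1 = ln(8.3414) = 2.1212, so r = 2.1212/5.1 = 0.41593.

0.416 per month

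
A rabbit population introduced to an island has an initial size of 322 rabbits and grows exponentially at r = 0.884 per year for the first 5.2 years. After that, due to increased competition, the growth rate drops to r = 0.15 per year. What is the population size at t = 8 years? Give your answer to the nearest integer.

Phase 1: N(5.2) = 322·e^(0.884×5.2) = 322·e^4.597 = 31931.6.
Phase 2 runs for 8 − 5.2 = 2.8 years at r = 0.15.
N(8) = 31931.6·e^(0.15×2.8) = 31931.6·e^0.42 = 48598.7.

48599 rabbits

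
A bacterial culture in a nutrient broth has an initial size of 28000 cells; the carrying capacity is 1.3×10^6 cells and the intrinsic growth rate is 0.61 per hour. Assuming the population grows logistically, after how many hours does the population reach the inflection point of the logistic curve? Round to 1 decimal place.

Logistic growth is fastest at N = K/2 = 650000.
A = (K − N₀)/N₀ = 45.429. Set K/(1 + A·e^(−rt)) = K/2 → A·e^(−rt) = 1.
e^(−0.61t) = 1/45.429 = 0.0220126, so t = ln(45.429)/0.61 = 3.8161/0.61 = 6.256.

6.3 hours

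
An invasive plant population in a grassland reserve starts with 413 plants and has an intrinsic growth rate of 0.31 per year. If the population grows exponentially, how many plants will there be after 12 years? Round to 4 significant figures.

N(t) = N₀·e^(rt) = 413 × e^(0.31×12) = 413 × e^3.72.
e^3.72 ≈ 41.264, so N ≈ 413 × 41.264 = 17042.2.

17040 plants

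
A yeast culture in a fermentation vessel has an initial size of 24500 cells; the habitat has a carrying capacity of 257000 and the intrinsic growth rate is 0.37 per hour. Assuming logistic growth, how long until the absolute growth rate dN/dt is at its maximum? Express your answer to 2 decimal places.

6.08 hours

Logistic growth is fastest at N = K/2 = 128500.
A = (K − N₀)/N₀ = 9.4898. Set K/(1 + A·e^(−rt)) = K/2 → A·e^(−rt) = 1.
e^(−0.37t) = 1/9.4898 = 0.105376, so t = ln(9.4898)/0.37 = 2.2502/0.37 = 6.0817.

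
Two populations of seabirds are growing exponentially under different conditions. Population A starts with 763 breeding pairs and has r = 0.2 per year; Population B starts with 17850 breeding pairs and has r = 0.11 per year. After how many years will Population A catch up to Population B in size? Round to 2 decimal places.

35.03 years

Set 763·e^(0.2t) = 17850·e^(0.11t).
e^((0.2 − 0.11)t) = 17850/763 → e^(0.09·t) = 23.394.
0.09·t = ln(23.394) = 3.1525, so t = 3.1525/0.09 = 35.028.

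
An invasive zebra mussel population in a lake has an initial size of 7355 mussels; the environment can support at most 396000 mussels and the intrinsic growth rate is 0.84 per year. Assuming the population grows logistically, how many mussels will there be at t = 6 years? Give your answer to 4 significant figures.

A = (K − N₀)/N₀ = (396000 − 7355)/7355 = 52.841.
N(t) = K/(1 + A·e^(−rt)) = 396000/(1 + 52.841×e^(−0.84×6)).
e^(−5.04) = 0.0064737; denominator = 1 + 52.841×0.0064737 = 1.3421.
N = 396000/1.3421 = 295065.

295100 mussels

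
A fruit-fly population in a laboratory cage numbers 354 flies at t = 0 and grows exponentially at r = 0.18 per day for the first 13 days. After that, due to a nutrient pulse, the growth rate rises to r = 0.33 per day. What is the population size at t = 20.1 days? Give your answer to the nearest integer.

Phase 1: N(13) = 354·e^(0.18×13) = 354·e^2.34 = 3674.96.
Phase 2 runs for 20.1 − 13 = 7.1 days at r = 0.33.
N(20.1) = 3674.96·e^(0.33×7.1) = 3674.96·e^2.343 = 38265.2.

38265 flies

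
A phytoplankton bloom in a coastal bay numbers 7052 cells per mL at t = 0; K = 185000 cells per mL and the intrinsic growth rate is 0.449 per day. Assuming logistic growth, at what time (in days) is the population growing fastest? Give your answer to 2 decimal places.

Logistic growth is fastest at N = K/2 = 92500.
A = (K − N₀)/N₀ = 25.234. Set K/(1 + A·e^(−rt)) = K/2 → A·e^(−rt) = 1.
e^(−0.449t) = 1/25.234 = 0.0396296, so t = ln(25.234)/0.449 = 3.2282/0.449 = 7.1897.

7.19 days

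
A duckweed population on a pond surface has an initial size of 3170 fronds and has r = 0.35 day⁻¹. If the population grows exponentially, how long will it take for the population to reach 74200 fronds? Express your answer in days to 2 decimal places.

9.01 days

Set N₀·e^(rt) = 74200: e^(0.35·t) = 74200/3170 = 23.407.
0.35·t = ln(23.407) = 3.153, so t = 3.153/0.35 = 9.0087.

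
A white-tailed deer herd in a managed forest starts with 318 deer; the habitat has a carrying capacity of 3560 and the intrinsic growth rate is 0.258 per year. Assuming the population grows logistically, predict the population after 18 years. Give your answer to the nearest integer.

3242 deer

A = (K − N₀)/N₀ = (3560 − 318)/318 = 10.195.
N(t) = K/(1 + A·e^(−rt)) = 3560/(1 + 10.195×e^(−0.258×18)).
e^(−4.644) = 0.0096191; denominator = 1 + 10.195×0.0096191 = 1.0981.
N = 3560/1.0981 = 3242.06.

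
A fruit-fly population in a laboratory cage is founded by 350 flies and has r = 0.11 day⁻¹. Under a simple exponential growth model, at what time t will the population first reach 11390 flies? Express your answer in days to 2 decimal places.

Set N₀·e^(rt) = 11390: e^(0.11·t) = 11390/350 = 32.543.
0.11·t = ln(32.543) = 3.4826, so t = 3.4826/0.11 = 31.66.

31.66 days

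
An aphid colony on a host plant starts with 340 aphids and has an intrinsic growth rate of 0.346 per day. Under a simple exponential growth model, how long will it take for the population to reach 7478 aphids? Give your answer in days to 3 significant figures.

Set N₀·e^(rt) = 7478: e^(0.346·t) = 7478/340 = 21.994.
0.346·t = ln(21.994) = 3.0908, so t = 3.0908/0.346 = 8.9329.

8.93 days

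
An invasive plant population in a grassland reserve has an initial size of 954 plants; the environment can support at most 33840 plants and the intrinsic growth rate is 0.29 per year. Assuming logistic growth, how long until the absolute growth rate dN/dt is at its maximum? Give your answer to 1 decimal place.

12.2 years

Logistic growth is fastest at N = K/2 = 16920.
A = (K − N₀)/N₀ = 34.472. Set K/(1 + A·e^(−rt)) = K/2 → A·e^(−rt) = 1.
e^(−0.29t) = 1/34.472 = 0.0290093, so t = ln(34.472)/0.29 = 3.5401/0.29 = 12.207.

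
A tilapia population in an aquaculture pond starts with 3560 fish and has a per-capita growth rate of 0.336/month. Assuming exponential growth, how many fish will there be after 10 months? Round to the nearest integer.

102490 fish

N(t) = N₀·e^(rt) = 3560 × e^(0.336×10) = 3560 × e^3.36.
e^3.36 ≈ 28.789, so N ≈ 3560 × 28.789 = 102490.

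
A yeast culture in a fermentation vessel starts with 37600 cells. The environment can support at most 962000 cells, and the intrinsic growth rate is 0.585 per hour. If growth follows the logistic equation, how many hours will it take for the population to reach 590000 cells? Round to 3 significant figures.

6.26 hours

A = (K − N₀)/N₀ = (962000 − 37600)/37600 = 24.585.
Solve 962000/(1 + 24.585·e^(−0.585t)) = 590000: 1 + 24.585·e^(−0.585t) = 1.6305, so e^(−0.585t) = 0.025646.
−0.585·t = ln(0.025646) = -3.6634, so t = 3.6634/0.585 = 6.2622.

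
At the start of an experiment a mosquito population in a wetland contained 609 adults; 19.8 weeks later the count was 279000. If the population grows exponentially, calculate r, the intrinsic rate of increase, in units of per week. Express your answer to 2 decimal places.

0.31 per week

From N(t) = N₀·e^(rt): e^(r·19.8) = 279000/609 = 458.13.
r·19.8 = ln(458.13) = 6.1271, so r = 6.1271/19.8 = 0.30945.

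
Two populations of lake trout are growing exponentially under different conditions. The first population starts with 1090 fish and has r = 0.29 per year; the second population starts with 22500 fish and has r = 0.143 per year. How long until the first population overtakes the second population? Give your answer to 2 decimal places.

Set 1090·e^(0.29t) = 22500·e^(0.143t).
e^((0.29 − 0.143)t) = 22500/1090 → e^(0.147·t) = 20.642.
0.147·t = ln(20.642) = 3.0273, so t = 3.0273/0.147 = 20.594.

20.59 years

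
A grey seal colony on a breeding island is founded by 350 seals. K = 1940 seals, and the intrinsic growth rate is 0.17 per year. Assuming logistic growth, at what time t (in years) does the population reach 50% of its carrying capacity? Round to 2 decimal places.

A = (K − N₀)/N₀ = (1940 − 350)/350 = 4.5429.
Solve 1940/(1 + 4.5429·e^(−0.17t)) = 970: 1 + 4.5429·e^(−0.17t) = 2, so e^(−0.17t) = 0.220126.
−0.17·t = ln(0.220126) = -1.5136, so t = 1.5136/0.17 = 8.9033.

8.90 years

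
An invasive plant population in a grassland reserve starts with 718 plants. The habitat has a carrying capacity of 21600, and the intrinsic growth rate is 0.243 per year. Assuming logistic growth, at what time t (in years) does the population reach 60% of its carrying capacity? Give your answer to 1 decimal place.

A = (K − N₀)/N₀ = (21600 − 718)/718 = 29.084.
Solve 21600/(1 + 29.084·e^(−0.243t)) = 12960: 1 + 29.084·e^(−0.243t) = 1.6667, so e^(−0.243t) = 0.0229225.
−0.243·t = ln(0.0229225) = -3.7756, so t = 3.7756/0.243 = 15.538.

15.5 years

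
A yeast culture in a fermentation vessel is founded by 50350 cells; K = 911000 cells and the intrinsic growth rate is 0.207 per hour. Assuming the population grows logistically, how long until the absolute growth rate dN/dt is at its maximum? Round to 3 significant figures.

Logistic growth is fastest at N = K/2 = 455500.
A = (K − N₀)/N₀ = 17.093. Set K/(1 + A·e^(−rt)) = K/2 → A·e^(−rt) = 1.
e^(−0.207t) = 1/17.093 = 0.0585023, so t = ln(17.093)/0.207 = 2.8387/0.207 = 13.713.

13.7 hours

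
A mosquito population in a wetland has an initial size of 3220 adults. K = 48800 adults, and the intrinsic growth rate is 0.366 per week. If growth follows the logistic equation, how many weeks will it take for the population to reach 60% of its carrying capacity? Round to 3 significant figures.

8.35 weeks

A = (K − N₀)/N₀ = (48800 − 3220)/3220 = 14.155.
Solve 48800/(1 + 14.155·e^(−0.366t)) = 29280: 1 + 14.155·e^(−0.366t) = 1.6667, so e^(−0.366t) = 0.0470967.
−0.366·t = ln(0.0470967) = -3.0556, so t = 3.0556/0.366 = 8.3485.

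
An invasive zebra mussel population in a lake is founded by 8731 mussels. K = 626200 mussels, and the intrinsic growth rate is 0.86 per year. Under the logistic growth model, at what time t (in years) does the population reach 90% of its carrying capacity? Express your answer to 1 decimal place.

7.5 years

A = (K − N₀)/N₀ = (626200 − 8731)/8731 = 70.721.
Solve 626200/(1 + 70.721·e^(−0.86t)) = 563580: 1 + 70.721·e^(−0.86t) = 1.1111, so e^(−0.86t) = 0.00157111.
−0.86·t = ln(0.00157111) = -6.456, so t = 6.456/0.86 = 7.5069.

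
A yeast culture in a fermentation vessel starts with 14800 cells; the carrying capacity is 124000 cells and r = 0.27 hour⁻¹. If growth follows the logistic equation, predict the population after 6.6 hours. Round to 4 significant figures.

A = (K − N₀)/N₀ = (124000 − 14800)/14800 = 7.3784.
N(t) = K/(1 + A·e^(−rt)) = 124000/(1 + 7.3784×e^(−0.27×6.6)).
e^(−1.782) = 0.1683; denominator = 1 + 7.3784×0.1683 = 2.2418.
N = 124000/2.2418 = 55312.9.

55310 cells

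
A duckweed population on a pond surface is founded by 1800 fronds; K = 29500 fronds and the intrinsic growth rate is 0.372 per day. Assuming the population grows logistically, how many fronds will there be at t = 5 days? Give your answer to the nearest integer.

A = (K − N₀)/N₀ = (29500 − 1800)/1800 = 15.389.
N(t) = K/(1 + A·e^(−rt)) = 29500/(1 + 15.389×e^(−0.372×5)).
e^(−1.86) = 0.15567; denominator = 1 + 15.389×0.15567 = 3.3956.
N = 29500/3.3956 = 8687.64.

8688 fronds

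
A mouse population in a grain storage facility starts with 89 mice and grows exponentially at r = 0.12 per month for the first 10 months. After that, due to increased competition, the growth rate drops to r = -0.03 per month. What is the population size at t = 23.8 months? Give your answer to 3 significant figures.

195 mice

Phase 1: N(10) = 89·e^(0.12×10) = 89·e^1.2 = 295.49.
Phase 2 runs for 23.8 − 10 = 13.8 months at r = -0.03.
N(23.8) = 295.49·e^(-0.03×13.8) = 295.49·e^-0.414 = 195.319.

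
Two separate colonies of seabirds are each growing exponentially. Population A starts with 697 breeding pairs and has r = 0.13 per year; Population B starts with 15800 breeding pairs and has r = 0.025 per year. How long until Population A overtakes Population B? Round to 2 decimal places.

Set 697·e^(0.13t) = 15800·e^(0.025t).
e^((0.13 − 0.025)t) = 15800/697 → e^(0.105·t) = 22.669.
0.105·t = ln(22.669) = 3.121, so t = 3.121/0.105 = 29.724.

29.72 years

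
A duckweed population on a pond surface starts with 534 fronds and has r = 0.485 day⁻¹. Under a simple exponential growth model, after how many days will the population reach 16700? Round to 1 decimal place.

Set N₀·e^(rt) = 16700: e^(0.485·t) = 16700/534 = 31.273.
0.485·t = ln(31.273) = 3.4428, so t = 3.4428/0.485 = 7.0985.

7.1 days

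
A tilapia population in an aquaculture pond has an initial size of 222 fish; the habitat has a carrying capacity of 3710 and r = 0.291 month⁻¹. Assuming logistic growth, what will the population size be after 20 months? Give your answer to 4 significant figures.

3545 fish

A = (K − N₀)/N₀ = (3710 − 222)/222 = 15.712.
N(t) = K/(1 + A·e^(−rt)) = 3710/(1 + 15.712×e^(−0.291×20)).
e^(−5.82) = 0.0029676; denominator = 1 + 15.712×0.0029676 = 1.0466.
N = 3710/1.0466 = 3544.72.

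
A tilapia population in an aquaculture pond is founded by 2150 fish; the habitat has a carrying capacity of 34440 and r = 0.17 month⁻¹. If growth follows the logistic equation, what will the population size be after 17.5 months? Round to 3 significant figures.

19500 fish

A = (K − N₀)/N₀ = (34440 − 2150)/2150 = 15.019.
N(t) = K/(1 + A·e^(−rt)) = 34440/(1 + 15.019×e^(−0.17×17.5)).
e^(−2.975) = 0.051047; denominator = 1 + 15.019×0.051047 = 1.7667.
N = 34440/1.7667 = 19494.4.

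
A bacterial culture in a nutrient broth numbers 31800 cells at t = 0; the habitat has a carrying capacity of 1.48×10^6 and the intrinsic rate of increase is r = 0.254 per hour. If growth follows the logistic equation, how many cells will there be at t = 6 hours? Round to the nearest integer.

135524 cells

A = (K − N₀)/N₀ = (1.48×10^6 − 31800)/31800 = 45.541.
N(t) = K/(1 + A·e^(−rt)) = 1.48×10^6/(1 + 45.541×e^(−0.254×6)).
e^(−1.524) = 0.21784; denominator = 1 + 45.541×0.21784 = 10.921.
N = 1.48×10^6/10.921 = 135524.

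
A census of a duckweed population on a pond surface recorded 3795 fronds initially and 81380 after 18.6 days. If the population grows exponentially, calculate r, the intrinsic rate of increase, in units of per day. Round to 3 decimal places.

From N(t) = N₀·e^(rt): e^(r·18.6) = 81380/3795 = 21.444.
r·18.6 = ln(21.444) = 3.0654, so r = 3.0654/18.6 = 0.16481.

0.165 per day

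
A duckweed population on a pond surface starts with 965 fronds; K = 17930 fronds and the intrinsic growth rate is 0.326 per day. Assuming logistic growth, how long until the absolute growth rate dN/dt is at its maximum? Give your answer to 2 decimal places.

8.79 days

Logistic growth is fastest at N = K/2 = 8965.
A = (K − N₀)/N₀ = 17.58. Set K/(1 + A·e^(−rt)) = K/2 → A·e^(−rt) = 1.
e^(−0.326t) = 1/17.58 = 0.0568818, so t = ln(17.58)/0.326 = 2.8668/0.326 = 8.7938.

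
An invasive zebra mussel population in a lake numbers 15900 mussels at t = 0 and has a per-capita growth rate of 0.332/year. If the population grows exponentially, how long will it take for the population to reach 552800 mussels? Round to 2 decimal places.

Set N₀·e^(rt) = 552800: e^(0.332·t) = 552800/15900 = 34.767.
0.332·t = ln(34.767) = 3.5487, so t = 3.5487/0.332 = 10.689.

10.69 years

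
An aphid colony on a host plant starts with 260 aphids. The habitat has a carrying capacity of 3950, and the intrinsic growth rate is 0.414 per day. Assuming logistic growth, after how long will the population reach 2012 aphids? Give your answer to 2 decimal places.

A = (K − N₀)/N₀ = (3950 − 260)/260 = 14.192.
Solve 3950/(1 + 14.192·e^(−0.414t)) = 2012: 1 + 14.192·e^(−0.414t) = 1.9632, so e^(−0.414t) = 0.0678692.
−0.414·t = ln(0.0678692) = -2.6902, so t = 2.6902/0.414 = 6.498.

6.50 days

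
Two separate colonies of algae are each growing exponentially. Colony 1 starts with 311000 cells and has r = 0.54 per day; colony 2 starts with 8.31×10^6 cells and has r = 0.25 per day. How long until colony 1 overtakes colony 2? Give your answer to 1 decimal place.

11.3 days

Set 311000·e^(0.54t) = 8.31×10^6·e^(0.25t).
e^((0.54 − 0.25)t) = 8.31×10^6/311000 → e^(0.29·t) = 26.72.
0.29·t = ln(26.72) = 3.2854, so t = 3.2854/0.29 = 11.329.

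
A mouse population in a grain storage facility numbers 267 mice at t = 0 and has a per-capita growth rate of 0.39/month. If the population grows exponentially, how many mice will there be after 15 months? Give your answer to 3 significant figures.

N(t) = N₀·e^(rt) = 267 × e^(0.39×15) = 267 × e^5.85.
e^5.85 ≈ 347.23, so N ≈ 267 × 347.23 = 92711.6.

92700 mice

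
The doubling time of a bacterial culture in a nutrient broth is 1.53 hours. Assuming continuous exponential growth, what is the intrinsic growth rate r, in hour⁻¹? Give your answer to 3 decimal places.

r = ln(2)/t_d = 0.6931/1.53 = 0.45304.

0.453 per hour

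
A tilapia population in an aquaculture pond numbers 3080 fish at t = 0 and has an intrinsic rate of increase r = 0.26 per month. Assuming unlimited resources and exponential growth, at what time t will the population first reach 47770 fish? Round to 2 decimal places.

10.54 months

Set N₀·e^(rt) = 47770: e^(0.26·t) = 47770/3080 = 15.51.
0.26·t = ln(15.51) = 2.7415, so t = 2.7415/0.26 = 10.544.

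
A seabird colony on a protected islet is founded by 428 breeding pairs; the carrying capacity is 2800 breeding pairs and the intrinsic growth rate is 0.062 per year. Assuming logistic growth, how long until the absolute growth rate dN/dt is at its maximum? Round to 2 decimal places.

Logistic growth is fastest at N = K/2 = 1400.
A = (K − N₀)/N₀ = 5.5421. Set K/(1 + A·e^(−rt)) = K/2 → A·e^(−rt) = 1.
e^(−0.062t) = 1/5.5421 = 0.180438, so t = ln(5.5421)/0.062 = 1.7124/0.062 = 27.619.

27.62 years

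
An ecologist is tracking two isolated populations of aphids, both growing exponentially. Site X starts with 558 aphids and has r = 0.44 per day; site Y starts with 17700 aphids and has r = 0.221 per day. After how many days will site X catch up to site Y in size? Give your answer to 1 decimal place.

15.8 days

Set 558·e^(0.44t) = 17700·e^(0.221t).
e^((0.44 − 0.221)t) = 17700/558 → e^(0.219·t) = 31.72.
0.219·t = ln(31.72) = 3.457, so t = 3.457/0.219 = 15.785.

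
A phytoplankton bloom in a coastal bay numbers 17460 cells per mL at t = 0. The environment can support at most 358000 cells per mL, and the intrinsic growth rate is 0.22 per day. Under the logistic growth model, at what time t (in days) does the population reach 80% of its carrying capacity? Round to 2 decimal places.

19.80 days

A = (K − N₀)/N₀ = (358000 − 17460)/17460 = 19.504.
Solve 358000/(1 + 19.504·e^(−0.22t)) = 286400: 1 + 19.504·e^(−0.22t) = 1.25, so e^(−0.22t) = 0.0128179.
−0.22·t = ln(0.0128179) = -4.3569, so t = 4.3569/0.22 = 19.804.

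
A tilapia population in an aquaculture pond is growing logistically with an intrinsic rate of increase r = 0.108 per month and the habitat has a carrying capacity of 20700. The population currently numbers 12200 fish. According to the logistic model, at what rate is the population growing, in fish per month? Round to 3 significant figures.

dN/dt = rN(1 − N/K) = 0.108 × 12200 × (1 − 12200/20700).
1 − 12200/20700 = 0.41063; dN/dt = 0.108 × 12200 × 0.41063 = 541.04.

541 fish per month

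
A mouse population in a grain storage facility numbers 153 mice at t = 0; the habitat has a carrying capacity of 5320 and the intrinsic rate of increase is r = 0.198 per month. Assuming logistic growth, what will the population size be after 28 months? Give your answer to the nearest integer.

4699 mice

A = (K − N₀)/N₀ = (5320 − 153)/153 = 33.771.
N(t) = K/(1 + A·e^(−rt)) = 5320/(1 + 33.771×e^(−0.198×28)).
e^(−5.544) = 0.0039109; denominator = 1 + 33.771×0.0039109 = 1.1321.
N = 5320/1.1321 = 4699.34.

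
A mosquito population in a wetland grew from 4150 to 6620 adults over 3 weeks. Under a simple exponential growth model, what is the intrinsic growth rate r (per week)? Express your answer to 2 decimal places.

0.16 per week

From N(t) = N₀·e^(rt): e^(r·3) = 6620/4150 = 1.5952.
r·3 = ln(1.5952) = 0.46699, so r = 0.46699/3 = 0.15566.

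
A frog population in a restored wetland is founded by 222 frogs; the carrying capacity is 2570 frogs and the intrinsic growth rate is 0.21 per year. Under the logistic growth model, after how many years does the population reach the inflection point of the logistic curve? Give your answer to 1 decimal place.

Logistic growth is fastest at N = K/2 = 1285.
A = (K − N₀)/N₀ = 10.577. Set K/(1 + A·e^(−rt)) = K/2 → A·e^(−rt) = 1.
e^(−0.21t) = 1/10.577 = 0.0945486, so t = ln(10.577)/0.21 = 2.3586/0.21 = 11.232.

11.2 years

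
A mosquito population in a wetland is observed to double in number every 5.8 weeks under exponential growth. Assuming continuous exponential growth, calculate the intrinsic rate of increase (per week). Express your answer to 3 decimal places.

r = ln(2)/t_d = 0.6931/5.8 = 0.11951.

0.120 per week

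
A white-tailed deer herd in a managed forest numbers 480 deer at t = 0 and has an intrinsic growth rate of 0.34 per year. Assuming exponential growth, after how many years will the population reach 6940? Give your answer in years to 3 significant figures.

Set N₀·e^(rt) = 6940: e^(0.34·t) = 6940/480 = 14.458.
0.34·t = ln(14.458) = 2.6713, so t = 2.6713/0.34 = 7.8567.

7.86 years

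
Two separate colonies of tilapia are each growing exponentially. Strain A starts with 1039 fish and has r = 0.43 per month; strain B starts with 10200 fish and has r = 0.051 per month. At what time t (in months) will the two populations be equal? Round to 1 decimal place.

Set 1039·e^(0.43t) = 10200·e^(0.051t).
e^((0.43 − 0.051)t) = 10200/1039 → e^(0.379·t) = 9.8171.
0.379·t = ln(9.8171) = 2.2841, so t = 2.2841/0.379 = 6.0267.

6.0 months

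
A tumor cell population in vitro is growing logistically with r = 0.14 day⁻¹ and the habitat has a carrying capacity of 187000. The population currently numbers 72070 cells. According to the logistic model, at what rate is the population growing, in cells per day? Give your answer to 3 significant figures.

dN/dt = rN(1 − N/K) = 0.14 × 72070 × (1 − 72070/187000).
1 − 72070/187000 = 0.6146; dN/dt = 0.14 × 72070 × 0.6146 = 6201.2.

6200 cells per day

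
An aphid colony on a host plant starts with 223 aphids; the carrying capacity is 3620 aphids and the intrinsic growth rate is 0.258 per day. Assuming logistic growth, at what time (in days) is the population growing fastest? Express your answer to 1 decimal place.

10.6 days

Logistic growth is fastest at N = K/2 = 1810.
A = (K − N₀)/N₀ = 15.233. Set K/(1 + A·e^(−rt)) = K/2 → A·e^(−rt) = 1.
e^(−0.258t) = 1/15.233 = 0.0656462, so t = ln(15.233)/0.258 = 2.7235/0.258 = 10.556.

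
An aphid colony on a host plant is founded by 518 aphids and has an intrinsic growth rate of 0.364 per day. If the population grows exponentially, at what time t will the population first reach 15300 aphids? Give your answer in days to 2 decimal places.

9.30 days

Set N₀·e^(rt) = 15300: e^(0.364·t) = 15300/518 = 29.537.
0.364·t = ln(29.537) = 3.3856, so t = 3.3856/0.364 = 9.3012.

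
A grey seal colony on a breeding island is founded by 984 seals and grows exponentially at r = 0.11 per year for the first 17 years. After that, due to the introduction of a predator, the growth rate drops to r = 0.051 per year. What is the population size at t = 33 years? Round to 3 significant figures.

Phase 1: N(17) = 984·e^(0.11×17) = 984·e^1.87 = 6384.48.
Phase 2 runs for 33 − 17 = 16 years at r = 0.051.
N(33) = 6384.48·e^(0.051×16) = 6384.48·e^0.816 = 14438.1.

14400 seals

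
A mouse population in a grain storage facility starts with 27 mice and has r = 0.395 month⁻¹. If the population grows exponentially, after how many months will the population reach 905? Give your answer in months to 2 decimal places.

8.89 months

Set N₀·e^(rt) = 905: e^(0.395·t) = 905/27 = 33.519.
0.395·t = ln(33.519) = 3.5121, so t = 3.5121/0.395 = 8.8914.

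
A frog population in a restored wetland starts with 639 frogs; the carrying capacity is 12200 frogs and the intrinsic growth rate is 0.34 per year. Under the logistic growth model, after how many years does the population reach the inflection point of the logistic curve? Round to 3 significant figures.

Logistic growth is fastest at N = K/2 = 6100.
A = (K − N₀)/N₀ = 18.092. Set K/(1 + A·e^(−rt)) = K/2 → A·e^(−rt) = 1.
e^(−0.34t) = 1/18.092 = 0.055272, so t = ln(18.092)/0.34 = 2.8955/0.34 = 8.5161.

8.52 years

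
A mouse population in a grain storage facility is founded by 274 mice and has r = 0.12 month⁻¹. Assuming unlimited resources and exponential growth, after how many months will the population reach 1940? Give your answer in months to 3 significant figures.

16.3 months

Set N₀·e^(rt) = 1940: e^(0.12·t) = 1940/274 = 7.0803.
0.12·t = ln(7.0803) = 1.9573, so t = 1.9573/0.12 = 16.311.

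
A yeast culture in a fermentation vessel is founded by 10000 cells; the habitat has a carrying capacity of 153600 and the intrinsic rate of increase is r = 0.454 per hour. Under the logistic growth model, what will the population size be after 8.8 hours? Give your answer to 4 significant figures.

A = (K − N₀)/N₀ = (153600 − 10000)/10000 = 14.36.
N(t) = K/(1 + A·e^(−rt)) = 153600/(1 + 14.36×e^(−0.454×8.8)).
e^(−3.995) = 0.018404; denominator = 1 + 14.36×0.018404 = 1.2643.
N = 153600/1.2643 = 121492.

121500 cells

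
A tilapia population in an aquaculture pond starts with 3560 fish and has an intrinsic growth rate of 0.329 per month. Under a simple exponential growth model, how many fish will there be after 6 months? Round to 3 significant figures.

25600 fish

N(t) = N₀·e^(rt) = 3560 × e^(0.329×6) = 3560 × e^1.974.
e^1.974 ≈ 7.1994, so N ≈ 3560 × 7.1994 = 25629.9.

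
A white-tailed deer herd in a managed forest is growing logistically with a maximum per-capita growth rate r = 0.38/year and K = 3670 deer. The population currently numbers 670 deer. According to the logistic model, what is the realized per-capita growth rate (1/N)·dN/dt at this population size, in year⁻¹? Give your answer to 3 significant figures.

0.311 per year

(1/N)·dN/dt = r(1 − N/K) = 0.38 × (1 − 670/3670).
= 0.38 × 0.81744 = 0.31063.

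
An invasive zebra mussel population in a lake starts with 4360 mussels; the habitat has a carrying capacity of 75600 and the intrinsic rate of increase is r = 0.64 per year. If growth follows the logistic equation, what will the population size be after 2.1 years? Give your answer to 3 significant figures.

14400 mussels

A = (K − N₀)/N₀ = (75600 − 4360)/4360 = 16.339.
N(t) = K/(1 + A·e^(−rt)) = 75600/(1 + 16.339×e^(−0.64×2.1)).
e^(−1.344) = 0.2608; denominator = 1 + 16.339×0.2608 = 5.2613.
N = 75600/5.2613 = 14369.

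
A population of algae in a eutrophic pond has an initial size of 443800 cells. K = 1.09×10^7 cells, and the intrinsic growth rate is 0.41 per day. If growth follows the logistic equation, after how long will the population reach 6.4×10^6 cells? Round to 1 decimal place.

8.6 days

A = (K − N₀)/N₀ = (1.09×10^7 − 443800)/443800 = 23.561.
Solve 1.09×10^7/(1 + 23.561·e^(−0.41t)) = 6.4×10^6: 1 + 23.561·e^(−0.41t) = 1.7031, so e^(−0.41t) = 0.0298432.
−0.41·t = ln(0.0298432) = -3.5118, so t = 3.5118/0.41 = 8.5654.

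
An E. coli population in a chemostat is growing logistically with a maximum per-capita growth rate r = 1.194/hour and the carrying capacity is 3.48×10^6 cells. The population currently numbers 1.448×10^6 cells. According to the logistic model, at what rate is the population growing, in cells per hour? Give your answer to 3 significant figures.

1010000 cells per hour

dN/dt = rN(1 − N/K) = 1.194 × 1.448×10^6 × (1 − 1.448×10^6/3.48×10^6).
1 − 1.448×10^6/3.48×10^6 = 0.58391; dN/dt = 1.194 × 1.448×10^6 × 0.58391 = 1.00953×10^6.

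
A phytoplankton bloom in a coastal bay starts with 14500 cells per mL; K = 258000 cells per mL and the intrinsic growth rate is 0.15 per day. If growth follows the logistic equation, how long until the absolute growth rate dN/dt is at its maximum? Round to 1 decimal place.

18.8 days

Logistic growth is fastest at N = K/2 = 129000.
A = (K − N₀)/N₀ = 16.793. Set K/(1 + A·e^(−rt)) = K/2 → A·e^(−rt) = 1.
e^(−0.15t) = 1/16.793 = 0.0595483, so t = ln(16.793)/0.15 = 2.821/0.15 = 18.806.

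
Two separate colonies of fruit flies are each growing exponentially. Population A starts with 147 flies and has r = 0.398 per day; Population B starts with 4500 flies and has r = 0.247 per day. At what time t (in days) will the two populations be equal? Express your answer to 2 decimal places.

Set 147·e^(0.398t) = 4500·e^(0.247t).
e^((0.398 − 0.247)t) = 4500/147 → e^(0.151·t) = 30.612.
0.151·t = ln(30.612) = 3.4214, so t = 3.4214/0.151 = 22.658.

22.66 days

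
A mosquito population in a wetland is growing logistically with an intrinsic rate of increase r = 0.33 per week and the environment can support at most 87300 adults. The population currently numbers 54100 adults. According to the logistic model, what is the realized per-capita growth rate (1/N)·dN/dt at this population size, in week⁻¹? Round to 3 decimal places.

(1/N)·dN/dt = r(1 − N/K) = 0.33 × (1 − 54100/87300).
= 0.33 × 0.3803 = 0.1255.

0.125 per week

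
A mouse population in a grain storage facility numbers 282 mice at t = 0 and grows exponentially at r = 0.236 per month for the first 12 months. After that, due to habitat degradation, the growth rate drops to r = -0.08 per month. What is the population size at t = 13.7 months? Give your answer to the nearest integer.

4179 mice

Phase 1: N(12) = 282·e^(0.236×12) = 282·e^2.832 = 4788.19.
Phase 2 runs for 13.7 − 12 = 1.7 months at r = -0.08.
N(13.7) = 4788.19·e^(-0.08×1.7) = 4788.19·e^-0.136 = 4179.33.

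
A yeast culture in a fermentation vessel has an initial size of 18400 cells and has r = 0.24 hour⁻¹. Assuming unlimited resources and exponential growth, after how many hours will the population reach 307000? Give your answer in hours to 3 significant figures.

Set N₀·e^(rt) = 307000: e^(0.24·t) = 307000/18400 = 16.685.
0.24·t = ln(16.685) = 2.8145, so t = 2.8145/0.24 = 11.727.

11.7 hours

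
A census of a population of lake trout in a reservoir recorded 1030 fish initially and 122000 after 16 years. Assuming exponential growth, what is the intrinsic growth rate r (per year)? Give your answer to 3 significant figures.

From N(t) = N₀·e^(rt): e^(r·16) = 122000/1030 = 118.45.
r·16 = ln(118.45) = 4.7745, so r = 4.7745/16 = 0.2984.

0.298 per year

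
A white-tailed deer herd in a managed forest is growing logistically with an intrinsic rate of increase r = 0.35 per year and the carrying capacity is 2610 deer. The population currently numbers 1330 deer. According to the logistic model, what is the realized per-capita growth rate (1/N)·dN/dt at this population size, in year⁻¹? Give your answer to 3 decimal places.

(1/N)·dN/dt = r(1 − N/K) = 0.35 × (1 − 1330/2610).
= 0.35 × 0.49042 = 0.17165.

0.172 per year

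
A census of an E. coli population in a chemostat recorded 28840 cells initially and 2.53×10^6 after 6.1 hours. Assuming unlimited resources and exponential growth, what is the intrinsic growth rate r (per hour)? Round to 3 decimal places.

From N(t) = N₀·e^(rt): e^(r·6.1) = 2.53×10^6/28840 = 87.725.
r·6.1 = ln(87.725) = 4.4742, so r = 4.4742/6.1 = 0.73348.

0.733 per hour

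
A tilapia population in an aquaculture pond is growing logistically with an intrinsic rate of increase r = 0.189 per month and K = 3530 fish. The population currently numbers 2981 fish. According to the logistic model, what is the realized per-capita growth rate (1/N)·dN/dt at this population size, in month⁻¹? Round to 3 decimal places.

0.029 per month

(1/N)·dN/dt = r(1 − N/K) = 0.189 × (1 − 2981/3530).
= 0.189 × 0.15552 = 0.029394.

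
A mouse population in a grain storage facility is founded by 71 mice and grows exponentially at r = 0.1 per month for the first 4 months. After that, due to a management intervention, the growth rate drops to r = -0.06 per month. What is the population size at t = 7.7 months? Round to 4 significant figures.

Phase 1: N(4) = 71·e^(0.1×4) = 71·e^0.4 = 105.92.
Phase 2 runs for 7.7 − 4 = 3.7 months at r = -0.06.
N(7.7) = 105.92·e^(-0.06×3.7) = 105.92·e^-0.222 = 84.8326.

84.83 mice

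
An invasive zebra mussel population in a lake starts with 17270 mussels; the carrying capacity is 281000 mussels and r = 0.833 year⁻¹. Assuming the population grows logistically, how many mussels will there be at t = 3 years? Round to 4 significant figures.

A = (K − N₀)/N₀ = (281000 − 17270)/17270 = 15.271.
N(t) = K/(1 + A·e^(−rt)) = 281000/(1 + 15.271×e^(−0.833×3)).
e^(−2.499) = 0.082167; denominator = 1 + 15.271×0.082167 = 2.2548.
N = 281000/2.2548 = 124624.

124600 mussels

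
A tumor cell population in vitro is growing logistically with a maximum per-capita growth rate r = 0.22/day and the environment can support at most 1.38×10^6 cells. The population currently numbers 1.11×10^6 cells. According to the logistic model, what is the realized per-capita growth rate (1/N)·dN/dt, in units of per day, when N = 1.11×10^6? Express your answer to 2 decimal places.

(1/N)·dN/dt = r(1 − N/K) = 0.22 × (1 − 1.11×10^6/1.38×10^6).
= 0.22 × 0.19565 = 0.043043.

0.04 per day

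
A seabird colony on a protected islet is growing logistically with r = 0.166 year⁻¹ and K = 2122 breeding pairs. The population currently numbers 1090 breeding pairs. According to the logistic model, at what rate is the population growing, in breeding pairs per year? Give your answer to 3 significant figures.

dN/dt = rN(1 − N/K) = 0.166 × 1090 × (1 − 1090/2122).
1 − 1090/2122 = 0.48633; dN/dt = 0.166 × 1090 × 0.48633 = 87.997.

88.0 breeding pairs per year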